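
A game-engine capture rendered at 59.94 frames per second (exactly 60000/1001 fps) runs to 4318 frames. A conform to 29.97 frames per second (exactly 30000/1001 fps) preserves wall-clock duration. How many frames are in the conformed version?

2159 frames

Frames at target rate = 4318 × (30000/1001) / (60000/1001) = 2159.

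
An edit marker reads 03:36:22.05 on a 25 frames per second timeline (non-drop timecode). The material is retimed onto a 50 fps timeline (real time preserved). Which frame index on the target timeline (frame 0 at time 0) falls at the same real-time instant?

Source frame index: (3×3600 + 36×60 + 22) × 25 + 5 = 324555.
Real time: 324555 / (25) = 64911/5 s.
Target frame: (64911/5) × (50) = 649110.

frame 649110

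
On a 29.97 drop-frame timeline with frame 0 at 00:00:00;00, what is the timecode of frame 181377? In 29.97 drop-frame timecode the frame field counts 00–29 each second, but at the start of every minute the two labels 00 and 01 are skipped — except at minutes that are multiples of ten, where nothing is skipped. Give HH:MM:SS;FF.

01:40:51;27

Each 10-minute DF block holds 10 × 60 × 30 − 9 × 2 = 17982 frames. 181377 ÷ 17982 → 10 full blocks, remainder 1557.
Within the partial block the first minute is 1800 frames and each further minute 1798, so 0 further minute boundaries passed. Total skipped labels = 18 × 10 + 2 × 0 = 180.
Non-drop label index = 181377 + 180 = 181557; at 30 labels/s that is 01:40:51:27, i.e. DF 01:40:51;27.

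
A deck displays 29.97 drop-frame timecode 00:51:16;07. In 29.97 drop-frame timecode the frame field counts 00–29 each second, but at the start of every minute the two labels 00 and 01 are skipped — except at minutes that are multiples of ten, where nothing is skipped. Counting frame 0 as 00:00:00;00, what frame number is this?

92195

Complete 10-minute blocks: 5, each 17982 frames → 89910.
Remaining 1 whole minute in the current block: 1800 + 0 × 1798 = 1800 frames.
Within the current minute: 16 × 30 + 7 − 2 = 485 (labels ;00/;01 skipped at this minute). Total = 89910 + 1800 + 485 = 92195.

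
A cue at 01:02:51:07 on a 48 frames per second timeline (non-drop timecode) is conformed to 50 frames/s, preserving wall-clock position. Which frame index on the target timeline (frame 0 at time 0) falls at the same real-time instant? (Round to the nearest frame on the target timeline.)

Source frame index: (1×3600 + 2×60 + 51) × 48 + 7 = 181015.
Real time: 181015 / (48) = 181015/48 s.
Target frame: (181015/48) × (50) = 4525375/24 ≈ 188557.292 → 188557.

frame 188557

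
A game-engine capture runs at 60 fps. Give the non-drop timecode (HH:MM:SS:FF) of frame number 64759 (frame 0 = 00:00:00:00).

64759 ÷ 60 = 1079 full seconds, remainder 19 frames.
1079 s = 0 h 17 min 59 s.
Timecode: 00:17:59:19.

00:17:59:19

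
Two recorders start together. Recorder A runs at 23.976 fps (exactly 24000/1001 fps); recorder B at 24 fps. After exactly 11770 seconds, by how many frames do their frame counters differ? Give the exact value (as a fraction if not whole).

25680/91 frames

A emits 24000/1001 × 11770 = 25680000/91 frames; B emits 24 × 11770 = 282480.
Difference = 25680/91 frames (≈ 282.1978); B is ahead of A.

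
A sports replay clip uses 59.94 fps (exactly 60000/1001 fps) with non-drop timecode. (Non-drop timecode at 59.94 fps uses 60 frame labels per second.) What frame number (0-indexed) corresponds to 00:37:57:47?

136667

Total seconds to the label: (0 × 3600 + 37 × 60 + 57) = 2277.
Frame index = 2277 × 60 + 47 = 136667.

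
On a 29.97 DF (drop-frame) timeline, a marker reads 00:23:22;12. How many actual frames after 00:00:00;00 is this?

42030

As if non-drop at 30 labels/s: (0 × 3600 + 23 × 60 + 22) × 30 + 12 = 42072.
Minute boundaries passed: 23; those not divisible by 10: 23 − 2 = 21; dropped labels = 2 × 21 = 42.
Actual frame index = 42072 − 42 = 42030.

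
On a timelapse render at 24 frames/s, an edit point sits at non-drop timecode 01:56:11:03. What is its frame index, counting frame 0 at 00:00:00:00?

frame 167307

Total seconds to the label: (1 × 3600 + 56 × 60 + 11) = 6971.
Frame index = 6971 × 24 + 3 = 167307.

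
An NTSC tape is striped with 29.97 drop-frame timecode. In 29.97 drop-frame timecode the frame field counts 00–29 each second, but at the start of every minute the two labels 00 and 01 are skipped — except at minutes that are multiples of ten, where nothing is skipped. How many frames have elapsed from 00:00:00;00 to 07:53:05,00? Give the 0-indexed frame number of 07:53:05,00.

As if non-drop at 30 labels/s: (7 × 3600 + 53 × 60 + 5) × 30 + 0 = 851550.
Minute boundaries passed: 473; those not divisible by 10: 473 − 47 = 426; dropped labels = 2 × 426 = 852.
Actual frame index = 851550 − 852 = 850698.

850698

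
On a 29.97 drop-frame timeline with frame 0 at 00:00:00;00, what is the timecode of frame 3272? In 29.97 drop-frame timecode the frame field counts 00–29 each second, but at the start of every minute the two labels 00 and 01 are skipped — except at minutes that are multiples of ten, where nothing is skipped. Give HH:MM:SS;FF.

Ten DF minutes hold 17982 frames, so frame 3272 lies in block 0 (frames 0–17981) with 3272 frames into that block.
The block's first minute is 1800 frames and the rest 1798 each; 3272 frames reaches minute 1, so 0 × 18 + 1 × 2 = 2 labels have been skipped so far.
Adding those back, label number 3272 + 2 = 3274 at 30 labels/s is 109 s + 4 f = 0 h 1 min 49 s frame 4, i.e. 00:01:49;04.

00:01:49;04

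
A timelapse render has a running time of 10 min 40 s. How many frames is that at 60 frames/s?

10 min 40 s = 640 s.
Frames = 640 × 60 = 38400.

38400 frames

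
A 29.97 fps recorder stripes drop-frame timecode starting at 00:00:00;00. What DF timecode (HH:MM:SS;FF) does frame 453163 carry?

04:12:00;17

Each 10-minute DF block holds 10 × 60 × 30 − 9 × 2 = 17982 frames. 453163 ÷ 17982 → 25 full blocks, remainder 3613.
Within the partial block the first minute is 1800 frames and each further minute 1798, so 2 further minute boundaries passed. Total skipped labels = 18 × 25 + 2 × 2 = 454.
Non-drop label index = 453163 + 454 = 453617; at 30 labels/s that is 04:12:00:17, i.e. DF 04:12:00;17.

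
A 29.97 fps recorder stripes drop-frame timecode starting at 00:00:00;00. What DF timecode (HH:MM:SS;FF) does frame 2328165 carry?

Ten DF minutes hold 17982 frames, so frame 2328165 lies in block 129 (frames 2319678–2337659) with 8487 frames into that block.
The block's first minute is 1800 frames and the rest 1798 each; 8487 frames reaches minute 4, so 129 × 18 + 4 × 2 = 2330 labels have been skipped so far.
Adding those back, label number 2328165 + 2330 = 2330495 at 30 labels/s is 77683 s + 5 f = 21 h 34 min 43 s frame 5, i.e. 21:34:43;05.

21:34:43;05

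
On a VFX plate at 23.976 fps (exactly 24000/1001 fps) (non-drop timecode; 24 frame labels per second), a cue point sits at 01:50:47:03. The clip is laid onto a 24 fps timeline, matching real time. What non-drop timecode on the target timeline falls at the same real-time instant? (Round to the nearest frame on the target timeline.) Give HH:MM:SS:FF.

01:50:53:19

Source frame index: (1×3600 + 50×60 + 47) × 24 + 3 = 159531.
Real time: 159531 / (24000/1001) = 53230177/8000 s.
Target frame: (53230177/8000) × (24) = 159690531/1000 ≈ 159690.531 → 159691.
At 24 labels/s: frame 159691 → 01:50:53:19.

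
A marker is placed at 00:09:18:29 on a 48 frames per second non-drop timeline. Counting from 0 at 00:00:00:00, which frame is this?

Total seconds to the label: (0 × 3600 + 9 × 60 + 18) = 558.
Frame index = 558 × 48 + 29 = 26813.

26813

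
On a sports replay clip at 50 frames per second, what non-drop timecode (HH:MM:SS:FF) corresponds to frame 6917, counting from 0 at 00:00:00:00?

00:02:18:17

6917 ÷ 50 = 138 full seconds, remainder 17 frames.
138 s = 0 h 2 min 18 s.
Timecode: 00:02:18:17.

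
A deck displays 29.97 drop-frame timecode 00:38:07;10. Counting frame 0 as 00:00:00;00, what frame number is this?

68550

Complete 10-minute blocks: 3, each 17982 frames → 53946.
Remaining 8 whole minutes in the current block: 1800 + 7 × 1798 = 14386 frames.
Within the current minute: 7 × 30 + 10 − 2 = 218 (labels ;00/;01 skipped at this minute). Total = 53946 + 14386 + 218 = 68550.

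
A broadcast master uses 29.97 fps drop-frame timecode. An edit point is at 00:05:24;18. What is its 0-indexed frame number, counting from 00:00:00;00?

As if non-drop at 30 labels/s: (0 × 3600 + 5 × 60 + 24) × 30 + 18 = 9738.
Minute boundaries passed: 5; those not divisible by 10: 5 − 0 = 5; dropped labels = 2 × 5 = 10.
Actual frame index = 9738 − 10 = 9728.

9728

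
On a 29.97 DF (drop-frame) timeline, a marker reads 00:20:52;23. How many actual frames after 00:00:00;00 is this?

As if non-drop at 30 labels/s: (0 × 3600 + 20 × 60 + 52) × 30 + 23 = 37583.
Minute boundaries passed: 20; those not divisible by 10: 20 − 2 = 18; dropped labels = 2 × 18 = 36.
Actual frame index = 37583 − 36 = 37547.

37547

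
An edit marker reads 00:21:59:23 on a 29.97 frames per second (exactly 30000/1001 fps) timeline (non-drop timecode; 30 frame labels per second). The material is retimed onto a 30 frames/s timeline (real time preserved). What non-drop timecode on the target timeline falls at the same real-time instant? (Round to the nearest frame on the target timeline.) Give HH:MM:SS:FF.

Source frame index: (0×3600 + 21×60 + 59) × 30 + 23 = 39593.
Real time: 39593 / (30000/1001) = 39632593/30000 s.
Target frame: (39632593/30000) × (30) = 39632593/1000 ≈ 39632.593 → 39633.
At 30 labels/s: frame 39633 → 00:22:01:03.

00:22:01:03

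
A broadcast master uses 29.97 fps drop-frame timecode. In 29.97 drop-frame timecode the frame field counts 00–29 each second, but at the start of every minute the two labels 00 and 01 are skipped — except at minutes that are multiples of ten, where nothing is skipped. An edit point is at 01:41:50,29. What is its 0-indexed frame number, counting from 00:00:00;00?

As if non-drop at 30 labels/s: (1 × 3600 + 41 × 60 + 50) × 30 + 29 = 183329.
Minute boundaries passed: 101; those not divisible by 10: 101 − 10 = 91; dropped labels = 2 × 91 = 182.
Actual frame index = 183329 − 182 = 183147.

183147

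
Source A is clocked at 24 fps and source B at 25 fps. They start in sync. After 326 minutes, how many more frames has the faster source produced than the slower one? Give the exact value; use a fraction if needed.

326 min = 19560 s.
A emits 24 × 19560 = 469440 frames; B emits 25 × 19560 = 489000.
Difference = 19560 frames; B is ahead of A.

19560 frames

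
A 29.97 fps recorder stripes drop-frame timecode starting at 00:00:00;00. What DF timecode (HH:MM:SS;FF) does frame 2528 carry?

Ten DF minutes hold 17982 frames, so frame 2528 lies in block 0 (frames 0–17981) with 2528 frames into that block.
The block's first minute is 1800 frames and the rest 1798 each; 2528 frames reaches minute 1, so 0 × 18 + 1 × 2 = 2 labels have been skipped so far.
Adding those back, label number 2528 + 2 = 2530 at 30 labels/s is 84 s + 10 f = 0 h 1 min 24 s frame 10, i.e. 00:01:24;10.

00:01:24;10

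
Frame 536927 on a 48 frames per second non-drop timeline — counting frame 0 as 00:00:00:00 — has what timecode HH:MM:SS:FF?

03:06:25:47

536927 ÷ 48 = 11185 full seconds, remainder 47 frames.
11185 s = 3 h 6 min 25 s.
Timecode: 03:06:25:47.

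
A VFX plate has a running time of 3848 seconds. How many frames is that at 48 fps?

Frames = 3848 × 48 = 184704.

184704 frames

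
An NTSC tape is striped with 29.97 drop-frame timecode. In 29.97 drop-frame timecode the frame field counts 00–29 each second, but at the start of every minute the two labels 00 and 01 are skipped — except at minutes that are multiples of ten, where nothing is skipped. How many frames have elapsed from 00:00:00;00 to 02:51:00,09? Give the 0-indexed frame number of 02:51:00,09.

307501

Complete 10-minute blocks: 17, each 17982 frames → 305694.
Remaining 1 whole minute in the current block: 1800 + 0 × 1798 = 1800 frames.
Within the current minute: 0 × 30 + 9 − 2 = 7 (labels ;00/;01 skipped at this minute). Total = 305694 + 1800 + 7 = 307501.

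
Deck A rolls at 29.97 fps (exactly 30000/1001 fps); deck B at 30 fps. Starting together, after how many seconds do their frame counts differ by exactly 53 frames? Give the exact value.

53053/30 seconds

The gap grows by |30 − 30000/1001| = 30/1001 frames per second.
Time for a 53-frame gap: 53 ÷ (30/1001) = 53053/30 s.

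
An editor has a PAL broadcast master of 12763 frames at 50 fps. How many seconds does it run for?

Running time = 12763 / (50) = 255.26 s.

255.26 seconds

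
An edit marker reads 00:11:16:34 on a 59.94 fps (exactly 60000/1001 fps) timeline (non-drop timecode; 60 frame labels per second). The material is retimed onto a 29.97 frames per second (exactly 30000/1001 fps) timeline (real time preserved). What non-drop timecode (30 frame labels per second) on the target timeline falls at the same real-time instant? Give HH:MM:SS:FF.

Source frame index: (0×3600 + 11×60 + 16) × 60 + 34 = 40594.
Real time: 40594 / (60000/1001) = 20317297/30000 s.
Target frame: (20317297/30000) × (30000/1001) = 20297.
At 30 labels/s: frame 20297 → 00:11:16:17.

00:11:16:17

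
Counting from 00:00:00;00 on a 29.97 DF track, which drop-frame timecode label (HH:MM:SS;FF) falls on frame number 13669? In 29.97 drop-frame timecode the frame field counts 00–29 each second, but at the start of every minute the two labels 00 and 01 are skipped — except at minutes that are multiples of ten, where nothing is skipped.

00:07:36;03

Ten DF minutes hold 17982 frames, so frame 13669 lies in block 0 (frames 0–17981) with 13669 frames into that block.
The block's first minute is 1800 frames and the rest 1798 each; 13669 frames reaches minute 7, so 0 × 18 + 7 × 2 = 14 labels have been skipped so far.
Adding those back, label number 13669 + 14 = 13683 at 30 labels/s is 456 s + 3 f = 0 h 7 min 36 s frame 3, i.e. 00:07:36;03.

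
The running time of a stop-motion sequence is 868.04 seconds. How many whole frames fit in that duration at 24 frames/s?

20832 frames

Frames = 868.04 × 24 = 520824/25 ≈ 20832.9600.
Complete frames: 20832.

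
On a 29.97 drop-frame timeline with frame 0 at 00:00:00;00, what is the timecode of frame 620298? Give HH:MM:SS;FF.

05:44:57;08

Ten DF minutes hold 17982 frames, so frame 620298 lies in block 34 (frames 611388–629369) with 8910 frames into that block.
The block's first minute is 1800 frames and the rest 1798 each; 8910 frames reaches minute 4, so 34 × 18 + 4 × 2 = 620 labels have been skipped so far.
Adding those back, label number 620298 + 620 = 620918 at 30 labels/s is 20697 s + 8 f = 5 h 44 min 57 s frame 8, i.e. 05:44:57;08.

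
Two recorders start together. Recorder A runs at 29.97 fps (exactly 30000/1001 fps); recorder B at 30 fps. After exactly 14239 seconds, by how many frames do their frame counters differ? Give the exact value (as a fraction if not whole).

427170/1001 frames

A emits 30000/1001 × 14239 = 427170000/1001 frames; B emits 30 × 14239 = 427170.
Difference = 427170/1001 frames (≈ 426.7433); B is ahead of A.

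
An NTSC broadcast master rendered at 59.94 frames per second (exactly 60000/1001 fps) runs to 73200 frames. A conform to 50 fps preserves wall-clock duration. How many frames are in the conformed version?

Target frames = source frames × (target rate / source rate) = 73200 × (50)/(60000/1001) = 73200 × 1001/1200 = 61061.

61061 frames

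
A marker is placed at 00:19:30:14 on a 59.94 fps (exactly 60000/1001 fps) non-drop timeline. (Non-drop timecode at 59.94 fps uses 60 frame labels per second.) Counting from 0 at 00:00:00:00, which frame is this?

70214

Total seconds to the label: (0 × 3600 + 19 × 60 + 30) = 1170.
Frame index = 1170 × 60 + 14 = 70214.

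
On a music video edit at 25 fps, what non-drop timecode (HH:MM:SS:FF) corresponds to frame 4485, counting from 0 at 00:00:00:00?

00:02:59:10

4485 ÷ 25 = 179 full seconds, remainder 10 frames.
179 s = 0 h 2 min 59 s.
Timecode: 00:02:59:10.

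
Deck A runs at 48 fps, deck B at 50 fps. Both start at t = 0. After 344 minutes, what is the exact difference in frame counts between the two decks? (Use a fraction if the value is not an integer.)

41280 frames

344 min = 20640 s.
A emits 48 × 20640 = 990720 frames; B emits 50 × 20640 = 1032000.
Difference = 41280 frames; B is ahead of A.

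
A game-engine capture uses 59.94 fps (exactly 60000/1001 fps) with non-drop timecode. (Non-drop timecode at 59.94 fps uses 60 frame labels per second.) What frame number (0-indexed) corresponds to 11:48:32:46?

Total seconds to the label: (11 × 3600 + 48 × 60 + 32) = 42512.
Frame index = 42512 × 60 + 46 = 2550766.

frame 2550766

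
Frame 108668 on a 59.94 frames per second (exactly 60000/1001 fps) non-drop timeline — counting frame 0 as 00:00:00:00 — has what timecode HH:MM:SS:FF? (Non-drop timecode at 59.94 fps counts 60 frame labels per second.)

00:30:11:08

108668 ÷ 60 = 1811 full seconds, remainder 8 frames.
1811 s = 0 h 30 min 11 s.
Timecode: 00:30:11:08.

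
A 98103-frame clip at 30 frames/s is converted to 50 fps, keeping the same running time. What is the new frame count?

163505 frames

Target frames = source frames × (target rate / source rate) = 98103 × (50)/(30) = 98103 × 5/3 = 163505.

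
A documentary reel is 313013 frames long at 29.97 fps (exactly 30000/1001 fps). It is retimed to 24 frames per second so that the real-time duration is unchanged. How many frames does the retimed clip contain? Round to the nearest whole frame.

Frames at target rate = 313013 × (24) / (30000/1001) = 313326013/1250 ≈ 250660.810.
Nearest whole frame: 250661.

250661 frames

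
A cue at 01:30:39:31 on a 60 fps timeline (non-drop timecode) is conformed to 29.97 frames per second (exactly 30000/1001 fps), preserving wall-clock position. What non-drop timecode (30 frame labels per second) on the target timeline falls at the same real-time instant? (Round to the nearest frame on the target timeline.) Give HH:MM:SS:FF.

Source frame index: (1×3600 + 30×60 + 39) × 60 + 31 = 326371.
Real time: 326371 / (60) = 326371/60 s.
Target frame: (326371/60) × (30000/1001) = 163185500/1001 ≈ 163022.478 → 163022.
At 30 labels/s: frame 163022 → 01:30:34:02.

01:30:34:02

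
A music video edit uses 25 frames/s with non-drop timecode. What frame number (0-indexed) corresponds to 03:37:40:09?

Total seconds to the label: (3 × 3600 + 37 × 60 + 40) = 13060.
Frame index = 13060 × 25 + 9 = 326509.

frame 326509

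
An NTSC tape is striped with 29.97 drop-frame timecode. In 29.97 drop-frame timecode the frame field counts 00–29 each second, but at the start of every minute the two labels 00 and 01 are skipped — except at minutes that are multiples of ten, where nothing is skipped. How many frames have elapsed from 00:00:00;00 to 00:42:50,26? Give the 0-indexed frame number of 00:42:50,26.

Complete 10-minute blocks: 4, each 17982 frames → 71928.
Remaining 2 whole minutes in the current block: 1800 + 1 × 1798 = 3598 frames.
Within the current minute: 50 × 30 + 26 − 2 = 1524 (labels ;00/;01 skipped at this minute). Total = 71928 + 3598 + 1524 = 77050.

77050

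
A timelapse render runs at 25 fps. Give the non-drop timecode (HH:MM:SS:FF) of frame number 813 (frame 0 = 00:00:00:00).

00:00:32:13

813 ÷ 25 = 32 full seconds, remainder 13 frames.
32 s = 0 h 0 min 32 s.
Timecode: 00:00:32:13.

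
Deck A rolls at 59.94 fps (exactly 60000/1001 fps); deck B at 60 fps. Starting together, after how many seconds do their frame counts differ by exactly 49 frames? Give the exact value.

The gap grows by |60 − 60000/1001| = 60/1001 frames per second.
Time for a 49-frame gap: 49 ÷ (60/1001) = 49049/60 s.

49049/60 seconds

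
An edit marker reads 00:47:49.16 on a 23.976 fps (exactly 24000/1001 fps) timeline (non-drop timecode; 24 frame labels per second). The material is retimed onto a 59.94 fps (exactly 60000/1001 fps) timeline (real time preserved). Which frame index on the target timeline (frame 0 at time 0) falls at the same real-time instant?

frame 172180

Source frame index: (0×3600 + 47×60 + 49) × 24 + 16 = 68872.
Real time: 68872 / (24000/1001) = 8617609/3000 s.
Target frame: (8617609/3000) × (60000/1001) = 172180.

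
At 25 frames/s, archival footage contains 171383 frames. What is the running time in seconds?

6855.32 seconds

Running time = 171383 / (25) = 6855.32 s.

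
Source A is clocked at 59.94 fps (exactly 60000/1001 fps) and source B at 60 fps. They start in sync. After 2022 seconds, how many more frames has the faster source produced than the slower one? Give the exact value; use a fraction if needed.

A emits 60000/1001 × 2022 = 121320000/1001 frames; B emits 60 × 2022 = 121320.
Difference = 121320/1001 frames (≈ 121.1988); B is ahead of A.

121320/1001 frames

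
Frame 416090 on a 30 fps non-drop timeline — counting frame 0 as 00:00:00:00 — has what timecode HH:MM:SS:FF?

03:51:09:20

416090 ÷ 30 = 13869 full seconds, remainder 20 frames.
13869 s = 3 h 51 min 9 s.
Timecode: 03:51:09:20.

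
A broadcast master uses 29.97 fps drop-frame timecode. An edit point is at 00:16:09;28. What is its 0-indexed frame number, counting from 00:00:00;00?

29068

As if non-drop at 30 labels/s: (0 × 3600 + 16 × 60 + 9) × 30 + 28 = 29098.
Minute boundaries passed: 16; those not divisible by 10: 16 − 1 = 15; dropped labels = 2 × 15 = 30.
Actual frame index = 29098 − 30 = 29068.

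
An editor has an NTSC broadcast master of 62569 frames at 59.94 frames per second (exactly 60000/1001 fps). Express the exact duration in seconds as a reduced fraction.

Running time = 62569 ÷ (60000/1001) = 62569 × 1001/60000 = 62631569/60000 s.

62631569/60000 seconds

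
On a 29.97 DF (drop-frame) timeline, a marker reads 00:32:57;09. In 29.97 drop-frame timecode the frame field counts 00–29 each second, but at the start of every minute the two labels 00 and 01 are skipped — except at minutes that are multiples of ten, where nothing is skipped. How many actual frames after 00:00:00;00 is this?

Complete 10-minute blocks: 3, each 17982 frames → 53946.
Remaining 2 whole minutes in the current block: 1800 + 1 × 1798 = 3598 frames.
Within the current minute: 57 × 30 + 9 − 2 = 1717 (labels ;00/;01 skipped at this minute). Total = 53946 + 3598 + 1717 = 59261.

59261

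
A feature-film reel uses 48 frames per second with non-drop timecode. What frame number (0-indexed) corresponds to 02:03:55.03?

frame 356883

Total seconds to the label: (2 × 3600 + 3 × 60 + 55) = 7435.
Frame index = 7435 × 48 + 3 = 356883.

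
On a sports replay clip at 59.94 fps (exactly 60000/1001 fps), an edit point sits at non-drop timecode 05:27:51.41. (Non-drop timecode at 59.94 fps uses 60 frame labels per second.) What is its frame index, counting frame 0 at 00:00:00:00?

Total seconds to the label: (5 × 3600 + 27 × 60 + 51) = 19671.
Frame index = 19671 × 60 + 41 = 1180301.

frame 1180301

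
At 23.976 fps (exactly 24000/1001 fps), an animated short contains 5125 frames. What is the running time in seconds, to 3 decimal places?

Running time = 5125 × 1001/24000 = 41041/192 s ≈ 213.755 s.

213.755 seconds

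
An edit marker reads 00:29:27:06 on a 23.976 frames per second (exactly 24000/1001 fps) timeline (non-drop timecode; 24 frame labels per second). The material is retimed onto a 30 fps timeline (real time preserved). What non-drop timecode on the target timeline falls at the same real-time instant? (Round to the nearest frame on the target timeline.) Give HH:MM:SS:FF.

00:29:29:01

Source frame index: (0×3600 + 29×60 + 27) × 24 + 6 = 42414.
Real time: 42414 / (24000/1001) = 7076069/4000 s.
Target frame: (7076069/4000) × (30) = 21228207/400 ≈ 53070.518 → 53071.
At 30 labels/s: frame 53071 → 00:29:29:01.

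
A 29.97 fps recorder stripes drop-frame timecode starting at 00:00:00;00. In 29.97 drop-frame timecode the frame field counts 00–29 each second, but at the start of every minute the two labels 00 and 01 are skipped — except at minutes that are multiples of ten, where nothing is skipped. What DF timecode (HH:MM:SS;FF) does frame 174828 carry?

Ten DF minutes hold 17982 frames, so frame 174828 lies in block 9 (frames 161838–179819) with 12990 frames into that block.
The block's first minute is 1800 frames and the rest 1798 each; 12990 frames reaches minute 7, so 9 × 18 + 7 × 2 = 176 labels have been skipped so far.
Adding those back, label number 174828 + 176 = 175004 at 30 labels/s is 5833 s + 14 f = 1 h 37 min 13 s frame 14, i.e. 01:37:13;14.

01:37:13;14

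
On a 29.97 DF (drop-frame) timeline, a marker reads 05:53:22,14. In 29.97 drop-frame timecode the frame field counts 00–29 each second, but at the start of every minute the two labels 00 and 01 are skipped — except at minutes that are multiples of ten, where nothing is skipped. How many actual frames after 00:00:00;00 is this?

Complete 10-minute blocks: 35, each 17982 frames → 629370.
Remaining 3 whole minutes in the current block: 1800 + 2 × 1798 = 5396 frames.
Within the current minute: 22 × 30 + 14 − 2 = 672 (labels ;00/;01 skipped at this minute). Total = 629370 + 5396 + 672 = 635438.

635438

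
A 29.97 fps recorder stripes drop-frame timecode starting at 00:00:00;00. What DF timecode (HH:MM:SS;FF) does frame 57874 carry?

00:32:11;02

Each 10-minute DF block holds 10 × 60 × 30 − 9 × 2 = 17982 frames. 57874 ÷ 17982 → 3 full blocks, remainder 3928.
Within the partial block the first minute is 1800 frames and each further minute 1798, so 2 further minute boundaries passed. Total skipped labels = 18 × 3 + 2 × 2 = 58.
Non-drop label index = 57874 + 58 = 57932; at 30 labels/s that is 00:32:11:02, i.e. DF 00:32:11;02.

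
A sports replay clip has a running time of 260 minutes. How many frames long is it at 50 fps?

260 min = 15600 s.
Frames = 15600 × 50 = 780000.

780000 frames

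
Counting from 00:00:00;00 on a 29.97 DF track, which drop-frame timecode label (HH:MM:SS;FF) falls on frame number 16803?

Ten DF minutes hold 17982 frames, so frame 16803 lies in block 0 (frames 0–17981) with 16803 frames into that block.
The block's first minute is 1800 frames and the rest 1798 each; 16803 frames reaches minute 9, so 0 × 18 + 9 × 2 = 18 labels have been skipped so far.
Adding those back, label number 16803 + 18 = 16821 at 30 labels/s is 560 s + 21 f = 0 h 9 min 20 s frame 21, i.e. 00:09:20;21.

00:09:20;21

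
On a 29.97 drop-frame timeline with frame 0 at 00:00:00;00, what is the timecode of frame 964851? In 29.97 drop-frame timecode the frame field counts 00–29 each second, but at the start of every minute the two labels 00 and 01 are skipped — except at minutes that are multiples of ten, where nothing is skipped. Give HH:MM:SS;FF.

Each 10-minute DF block holds 10 × 60 × 30 − 9 × 2 = 17982 frames. 964851 ÷ 17982 → 53 full blocks, remainder 11805.
Within the partial block the first minute is 1800 frames and each further minute 1798, so 6 further minute boundaries passed. Total skipped labels = 18 × 53 + 2 × 6 = 966.
Non-drop label index = 964851 + 966 = 965817; at 30 labels/s that is 08:56:33:27, i.e. DF 08:56:33;27.

08:56:33;27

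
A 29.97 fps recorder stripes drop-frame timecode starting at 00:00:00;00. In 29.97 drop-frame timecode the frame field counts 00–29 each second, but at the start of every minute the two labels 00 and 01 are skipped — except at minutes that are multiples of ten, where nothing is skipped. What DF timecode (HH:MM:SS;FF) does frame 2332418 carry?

21:37:05;04

Ten DF minutes hold 17982 frames, so frame 2332418 lies in block 129 (frames 2319678–2337659) with 12740 frames into that block.
The block's first minute is 1800 frames and the rest 1798 each; 12740 frames reaches minute 7, so 129 × 18 + 7 × 2 = 2336 labels have been skipped so far.
Adding those back, label number 2332418 + 2336 = 2334754 at 30 labels/s is 77825 s + 4 f = 21 h 37 min 5 s frame 4, i.e. 21:37:05;04.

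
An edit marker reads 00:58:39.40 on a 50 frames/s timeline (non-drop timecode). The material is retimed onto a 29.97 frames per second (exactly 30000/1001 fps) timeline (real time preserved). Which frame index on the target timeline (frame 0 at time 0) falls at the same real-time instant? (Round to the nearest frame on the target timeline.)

Source frame index: (0×3600 + 58×60 + 39) × 50 + 40 = 175990.
Real time: 175990 / (50) = 17599/5 s.
Target frame: (17599/5) × (30000/1001) = 105594000/1001 ≈ 105488.511 → 105489.

frame 105489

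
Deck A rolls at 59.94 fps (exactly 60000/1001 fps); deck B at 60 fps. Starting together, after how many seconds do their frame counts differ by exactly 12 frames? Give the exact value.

The gap grows by |60 − 60000/1001| = 60/1001 frames per second.
Time for a 12-frame gap: 12 ÷ (60/1001) = 200.2 s.

200.2 seconds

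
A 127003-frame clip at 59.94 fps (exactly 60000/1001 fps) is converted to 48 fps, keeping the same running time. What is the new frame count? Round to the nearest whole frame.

101704 frames

Frames at target rate = 127003 × (48) / (60000/1001) = 127130003/1250 ≈ 101704.002.
Nearest whole frame: 101704.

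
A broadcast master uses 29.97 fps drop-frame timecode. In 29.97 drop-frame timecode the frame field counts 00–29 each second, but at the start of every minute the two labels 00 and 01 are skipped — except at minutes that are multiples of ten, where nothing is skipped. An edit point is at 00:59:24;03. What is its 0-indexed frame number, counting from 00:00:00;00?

106815

As if non-drop at 30 labels/s: (0 × 3600 + 59 × 60 + 24) × 30 + 3 = 106923.
Minute boundaries passed: 59; those not divisible by 10: 59 − 5 = 54; dropped labels = 2 × 54 = 108.
Actual frame index = 106923 − 108 = 106815.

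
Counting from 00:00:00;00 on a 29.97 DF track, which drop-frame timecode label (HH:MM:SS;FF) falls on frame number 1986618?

Ten DF minutes hold 17982 frames, so frame 1986618 lies in block 110 (frames 1978020–1996001) with 8598 frames into that block.
The block's first minute is 1800 frames and the rest 1798 each; 8598 frames reaches minute 4, so 110 × 18 + 4 × 2 = 1988 labels have been skipped so far.
Adding those back, label number 1986618 + 1988 = 1988606 at 30 labels/s is 66286 s + 26 f = 18 h 24 min 46 s frame 26, i.e. 18:24:46;26.

18:24:46;26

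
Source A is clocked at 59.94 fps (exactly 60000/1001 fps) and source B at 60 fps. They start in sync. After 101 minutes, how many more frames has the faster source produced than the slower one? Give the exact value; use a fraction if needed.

363600/1001 frames

101 min = 6060 s.
A emits 60000/1001 × 6060 = 363600000/1001 frames; B emits 60 × 6060 = 363600.
Difference = 363600/1001 frames (≈ 363.2368); B is ahead of A.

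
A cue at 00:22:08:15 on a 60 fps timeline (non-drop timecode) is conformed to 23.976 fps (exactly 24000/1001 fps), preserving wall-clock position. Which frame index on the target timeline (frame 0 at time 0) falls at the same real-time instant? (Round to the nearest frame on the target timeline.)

Source frame index: (0×3600 + 22×60 + 8) × 60 + 15 = 79695.
Real time: 79695 / (60) = 5313/4 s.
Target frame: (5313/4) × (24000/1001) = 414000/13 ≈ 31846.154 → 31846.

frame 31846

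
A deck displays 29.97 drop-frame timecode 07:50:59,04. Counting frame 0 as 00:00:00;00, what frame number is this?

As if non-drop at 30 labels/s: (7 × 3600 + 50 × 60 + 59) × 30 + 4 = 847774.
Minute boundaries passed: 470; those not divisible by 10: 470 − 47 = 423; dropped labels = 2 × 423 = 846.
Actual frame index = 847774 − 846 = 846928.

846928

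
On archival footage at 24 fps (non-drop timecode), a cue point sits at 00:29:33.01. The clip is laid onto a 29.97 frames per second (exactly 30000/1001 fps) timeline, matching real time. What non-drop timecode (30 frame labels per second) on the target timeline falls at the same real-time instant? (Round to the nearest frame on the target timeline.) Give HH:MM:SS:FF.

00:29:31:08

Source frame index: (0×3600 + 29×60 + 33) × 24 + 1 = 42553.
Real time: 42553 / (24) = 42553/24 s.
Target frame: (42553/24) × (30000/1001) = 7598750/143 ≈ 53138.112 → 53138.
At 30 labels/s: frame 53138 → 00:29:31:08.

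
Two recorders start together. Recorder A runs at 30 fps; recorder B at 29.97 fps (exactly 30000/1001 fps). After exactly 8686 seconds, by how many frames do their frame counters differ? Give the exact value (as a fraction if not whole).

260580/1001 frames

A emits 30 × 8686 = 260580 frames; B emits 30000/1001 × 8686 = 260580000/1001.
Difference = 260580/1001 frames (≈ 260.3197); B is behind A.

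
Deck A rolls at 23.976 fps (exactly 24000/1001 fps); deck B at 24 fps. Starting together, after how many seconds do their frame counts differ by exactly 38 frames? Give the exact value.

19019/12 seconds

The gap grows by |24 − 24000/1001| = 24/1001 frames per second.
Time for a 38-frame gap: 38 ÷ (24/1001) = 19019/12 s.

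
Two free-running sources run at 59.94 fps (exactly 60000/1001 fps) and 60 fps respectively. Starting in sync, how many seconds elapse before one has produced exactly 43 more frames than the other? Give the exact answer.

43043/60 seconds

The gap grows by |60 − 60000/1001| = 60/1001 frames per second.
Time for a 43-frame gap: 43 ÷ (60/1001) = 43043/60 s.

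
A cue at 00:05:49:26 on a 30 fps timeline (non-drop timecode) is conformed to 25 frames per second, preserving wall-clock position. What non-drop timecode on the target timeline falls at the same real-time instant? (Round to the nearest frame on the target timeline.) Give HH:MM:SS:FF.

00:05:49:22

Source frame index: (0×3600 + 5×60 + 49) × 30 + 26 = 10496.
Real time: 10496 / (30) = 5248/15 s.
Target frame: (5248/15) × (25) = 26240/3 ≈ 8746.667 → 8747.
At 25 labels/s: frame 8747 → 00:05:49:22.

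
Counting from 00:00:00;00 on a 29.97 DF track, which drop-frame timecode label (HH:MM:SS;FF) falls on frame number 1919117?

Ten DF minutes hold 17982 frames, so frame 1919117 lies in block 106 (frames 1906092–1924073) with 13025 frames into that block.
The block's first minute is 1800 frames and the rest 1798 each; 13025 frames reaches minute 7, so 106 × 18 + 7 × 2 = 1922 labels have been skipped so far.
Adding those back, label number 1919117 + 1922 = 1921039 at 30 labels/s is 64034 s + 19 f = 17 h 47 min 14 s frame 19, i.e. 17:47:14;19.

17:47:14;19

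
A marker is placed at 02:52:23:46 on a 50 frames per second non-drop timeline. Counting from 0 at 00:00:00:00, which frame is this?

Total seconds to the label: (2 × 3600 + 52 × 60 + 23) = 10343.
Frame index = 10343 × 50 + 46 = 517196.

frame 517196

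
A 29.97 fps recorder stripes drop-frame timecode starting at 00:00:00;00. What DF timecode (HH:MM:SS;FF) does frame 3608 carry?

00:02:00;12

Each 10-minute DF block holds 10 × 60 × 30 − 9 × 2 = 17982 frames. 3608 ÷ 17982 → 0 full blocks, remainder 3608.
Within the partial block the first minute is 1800 frames and each further minute 1798, so 2 further minute boundaries passed. Total skipped labels = 18 × 0 + 2 × 2 = 4.
Non-drop label index = 3608 + 4 = 3612; at 30 labels/s that is 00:02:00:12, i.e. DF 00:02:00;12.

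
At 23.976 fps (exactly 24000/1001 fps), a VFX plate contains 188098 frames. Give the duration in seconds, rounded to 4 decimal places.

7845.2541 seconds

Running time = 188098 × 1001/24000 = 94143049/12000 s ≈ 7845.2541 s.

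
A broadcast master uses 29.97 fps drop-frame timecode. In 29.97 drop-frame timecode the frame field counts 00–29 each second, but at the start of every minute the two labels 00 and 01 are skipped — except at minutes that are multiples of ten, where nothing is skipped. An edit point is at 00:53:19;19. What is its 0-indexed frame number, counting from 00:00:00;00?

95893

Complete 10-minute blocks: 5, each 17982 frames → 89910.
Remaining 3 whole minutes in the current block: 1800 + 2 × 1798 = 5396 frames.
Within the current minute: 19 × 30 + 19 − 2 = 587 (labels ;00/;01 skipped at this minute). Total = 89910 + 5396 + 587 = 95893.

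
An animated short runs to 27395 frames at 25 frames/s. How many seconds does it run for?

Running time = 27395 / (25) = 1095.8 s.

1095.8 seconds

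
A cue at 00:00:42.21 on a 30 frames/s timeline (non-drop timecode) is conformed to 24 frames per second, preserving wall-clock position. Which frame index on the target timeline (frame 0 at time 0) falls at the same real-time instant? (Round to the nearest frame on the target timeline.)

Source frame index: (0×3600 + 0×60 + 42) × 30 + 21 = 1281.
Real time: 1281 / (30) = 427/10 s.
Target frame: (427/10) × (24) = 5124/5 ≈ 1024.800 → 1025.

frame 1025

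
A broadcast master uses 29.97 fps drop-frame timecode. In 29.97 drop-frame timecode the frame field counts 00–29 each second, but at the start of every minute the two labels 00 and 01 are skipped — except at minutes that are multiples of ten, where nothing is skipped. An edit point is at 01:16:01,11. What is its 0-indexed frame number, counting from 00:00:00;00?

Complete 10-minute blocks: 7, each 17982 frames → 125874.
Remaining 6 whole minutes in the current block: 1800 + 5 × 1798 = 10790 frames.
Within the current minute: 1 × 30 + 11 − 2 = 39 (labels ;00/;01 skipped at this minute). Total = 125874 + 10790 + 39 = 136703.

136703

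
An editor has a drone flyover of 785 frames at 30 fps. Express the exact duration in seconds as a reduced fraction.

157/6 seconds

Running time = 785 ÷ (30) = 785 × 1/30 = 157/6 s.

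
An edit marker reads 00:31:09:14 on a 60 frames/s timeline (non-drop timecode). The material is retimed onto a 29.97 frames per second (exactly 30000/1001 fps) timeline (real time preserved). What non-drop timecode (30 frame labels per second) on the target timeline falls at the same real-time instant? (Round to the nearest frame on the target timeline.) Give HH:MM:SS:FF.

Source frame index: (0×3600 + 31×60 + 9) × 60 + 14 = 112154.
Real time: 112154 / (60) = 56077/30 s.
Target frame: (56077/30) × (30000/1001) = 8011000/143 ≈ 56020.979 → 56021.
At 30 labels/s: frame 56021 → 00:31:07:11.

00:31:07:11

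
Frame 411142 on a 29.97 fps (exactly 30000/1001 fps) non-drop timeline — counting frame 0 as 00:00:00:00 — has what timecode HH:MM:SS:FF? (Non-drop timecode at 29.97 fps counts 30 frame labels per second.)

411142 ÷ 30 = 13704 full seconds, remainder 22 frames.
13704 s = 3 h 48 min 24 s.
Timecode: 03:48:24:22.

03:48:24:22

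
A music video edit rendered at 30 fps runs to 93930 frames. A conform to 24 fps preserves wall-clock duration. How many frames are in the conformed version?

75144 frames

Target frames = source frames × (target rate / source rate) = 93930 × (24)/(30) = 93930 × 4/5 = 75144.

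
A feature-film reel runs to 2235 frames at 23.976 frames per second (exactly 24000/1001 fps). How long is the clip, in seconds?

93.218125 seconds

Running time = 2235 / (24000/1001) = 93.218125 s.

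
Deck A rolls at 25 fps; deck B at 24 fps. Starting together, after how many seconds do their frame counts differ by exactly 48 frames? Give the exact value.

The gap grows by |24 − 25| = 1 frame per second.
Time for a 48-frame gap: 48 ÷ (1) = 48 s.

48 seconds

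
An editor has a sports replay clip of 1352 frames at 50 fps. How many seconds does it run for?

27.04 seconds

Running time = 1352 / (50) = 27.04 s.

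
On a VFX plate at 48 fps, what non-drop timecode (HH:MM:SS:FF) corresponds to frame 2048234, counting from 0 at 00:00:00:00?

2048234 ÷ 48 = 42671 full seconds, remainder 26 frames.
42671 s = 11 h 51 min 11 s.
Timecode: 11:51:11:26.

11:51:11:26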